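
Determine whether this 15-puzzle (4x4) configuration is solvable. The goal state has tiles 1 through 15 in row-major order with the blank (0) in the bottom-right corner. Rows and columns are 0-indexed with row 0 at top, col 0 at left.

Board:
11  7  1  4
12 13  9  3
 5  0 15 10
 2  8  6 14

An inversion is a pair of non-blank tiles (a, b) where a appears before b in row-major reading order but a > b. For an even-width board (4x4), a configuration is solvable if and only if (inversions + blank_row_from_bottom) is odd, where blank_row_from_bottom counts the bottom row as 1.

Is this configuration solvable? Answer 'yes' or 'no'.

Answer: no

Derivation:
Inversions: 48
Blank is in row 2 (0-indexed from top), which is row 2 counting from the bottom (bottom = 1).
48 + 2 = 50, which is even, so the puzzle is not solvable.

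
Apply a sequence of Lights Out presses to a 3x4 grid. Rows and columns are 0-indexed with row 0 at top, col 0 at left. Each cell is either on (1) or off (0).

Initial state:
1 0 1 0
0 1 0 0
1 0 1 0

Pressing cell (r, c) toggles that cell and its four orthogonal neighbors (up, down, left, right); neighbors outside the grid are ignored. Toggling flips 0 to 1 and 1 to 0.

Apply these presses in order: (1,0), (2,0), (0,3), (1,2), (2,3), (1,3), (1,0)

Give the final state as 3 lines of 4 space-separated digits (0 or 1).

Answer: 1 0 1 0
1 0 0 0
0 1 1 0

Derivation:
After press 1 at (1,0):
0 0 1 0
1 0 0 0
0 0 1 0

After press 2 at (2,0):
0 0 1 0
0 0 0 0
1 1 1 0

After press 3 at (0,3):
0 0 0 1
0 0 0 1
1 1 1 0

After press 4 at (1,2):
0 0 1 1
0 1 1 0
1 1 0 0

After press 5 at (2,3):
0 0 1 1
0 1 1 1
1 1 1 1

After press 6 at (1,3):
0 0 1 0
0 1 0 0
1 1 1 0

After press 7 at (1,0):
1 0 1 0
1 0 0 0
0 1 1 0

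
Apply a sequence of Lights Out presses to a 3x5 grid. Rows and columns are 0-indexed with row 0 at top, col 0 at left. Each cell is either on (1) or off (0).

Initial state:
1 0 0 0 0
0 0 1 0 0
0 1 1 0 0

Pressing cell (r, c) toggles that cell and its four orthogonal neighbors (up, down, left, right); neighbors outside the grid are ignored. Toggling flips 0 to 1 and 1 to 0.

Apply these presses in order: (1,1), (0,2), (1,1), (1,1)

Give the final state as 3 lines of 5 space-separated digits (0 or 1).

After press 1 at (1,1):
1 1 0 0 0
1 1 0 0 0
0 0 1 0 0

After press 2 at (0,2):
1 0 1 1 0
1 1 1 0 0
0 0 1 0 0

After press 3 at (1,1):
1 1 1 1 0
0 0 0 0 0
0 1 1 0 0

After press 4 at (1,1):
1 0 1 1 0
1 1 1 0 0
0 0 1 0 0

Answer: 1 0 1 1 0
1 1 1 0 0
0 0 1 0 0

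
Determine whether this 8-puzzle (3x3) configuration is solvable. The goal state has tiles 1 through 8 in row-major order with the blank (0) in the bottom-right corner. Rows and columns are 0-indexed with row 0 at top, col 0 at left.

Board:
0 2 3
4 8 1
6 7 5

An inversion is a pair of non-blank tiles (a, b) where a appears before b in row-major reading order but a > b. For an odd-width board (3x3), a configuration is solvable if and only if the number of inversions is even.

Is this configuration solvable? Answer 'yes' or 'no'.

Inversions (pairs i<j in row-major order where tile[i] > tile[j] > 0): 9
9 is odd, so the puzzle is not solvable.

Answer: no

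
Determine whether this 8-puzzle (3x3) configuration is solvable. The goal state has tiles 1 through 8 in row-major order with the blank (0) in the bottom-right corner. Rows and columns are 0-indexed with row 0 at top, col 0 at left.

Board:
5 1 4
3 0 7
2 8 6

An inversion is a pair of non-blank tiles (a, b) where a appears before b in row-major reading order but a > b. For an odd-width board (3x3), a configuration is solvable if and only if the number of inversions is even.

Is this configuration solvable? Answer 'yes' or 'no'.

Inversions (pairs i<j in row-major order where tile[i] > tile[j] > 0): 10
10 is even, so the puzzle is solvable.

Answer: yes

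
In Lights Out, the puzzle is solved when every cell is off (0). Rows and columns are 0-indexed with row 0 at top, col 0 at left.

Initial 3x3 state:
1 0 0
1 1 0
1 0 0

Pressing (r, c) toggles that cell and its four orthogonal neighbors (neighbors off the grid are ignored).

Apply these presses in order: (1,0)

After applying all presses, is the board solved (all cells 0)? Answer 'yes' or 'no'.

Answer: yes

Derivation:
After press 1 at (1,0):
0 0 0
0 0 0
0 0 0

Lights still on: 0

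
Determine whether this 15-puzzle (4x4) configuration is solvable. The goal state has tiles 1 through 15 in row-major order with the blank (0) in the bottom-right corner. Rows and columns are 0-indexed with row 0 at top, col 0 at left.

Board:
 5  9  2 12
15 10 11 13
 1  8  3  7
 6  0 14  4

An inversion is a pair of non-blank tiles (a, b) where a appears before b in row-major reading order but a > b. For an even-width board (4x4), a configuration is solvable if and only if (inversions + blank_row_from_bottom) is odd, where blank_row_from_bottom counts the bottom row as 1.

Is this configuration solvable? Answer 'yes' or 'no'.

Answer: yes

Derivation:
Inversions: 56
Blank is in row 3 (0-indexed from top), which is row 1 counting from the bottom (bottom = 1).
56 + 1 = 57, which is odd, so the puzzle is solvable.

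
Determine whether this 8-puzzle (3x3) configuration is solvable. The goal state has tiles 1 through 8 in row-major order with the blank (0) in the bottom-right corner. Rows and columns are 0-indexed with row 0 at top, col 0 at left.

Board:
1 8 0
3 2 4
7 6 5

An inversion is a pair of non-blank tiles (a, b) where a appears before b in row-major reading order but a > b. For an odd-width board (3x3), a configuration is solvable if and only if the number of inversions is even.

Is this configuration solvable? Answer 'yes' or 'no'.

Answer: yes

Derivation:
Inversions (pairs i<j in row-major order where tile[i] > tile[j] > 0): 10
10 is even, so the puzzle is solvable.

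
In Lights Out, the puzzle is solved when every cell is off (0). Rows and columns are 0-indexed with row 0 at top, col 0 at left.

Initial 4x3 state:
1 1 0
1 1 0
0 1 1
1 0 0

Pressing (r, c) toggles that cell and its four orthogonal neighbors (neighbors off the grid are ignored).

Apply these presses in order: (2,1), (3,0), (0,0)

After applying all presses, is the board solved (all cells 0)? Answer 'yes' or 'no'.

Answer: yes

Derivation:
After press 1 at (2,1):
1 1 0
1 0 0
1 0 0
1 1 0

After press 2 at (3,0):
1 1 0
1 0 0
0 0 0
0 0 0

After press 3 at (0,0):
0 0 0
0 0 0
0 0 0
0 0 0

Lights still on: 0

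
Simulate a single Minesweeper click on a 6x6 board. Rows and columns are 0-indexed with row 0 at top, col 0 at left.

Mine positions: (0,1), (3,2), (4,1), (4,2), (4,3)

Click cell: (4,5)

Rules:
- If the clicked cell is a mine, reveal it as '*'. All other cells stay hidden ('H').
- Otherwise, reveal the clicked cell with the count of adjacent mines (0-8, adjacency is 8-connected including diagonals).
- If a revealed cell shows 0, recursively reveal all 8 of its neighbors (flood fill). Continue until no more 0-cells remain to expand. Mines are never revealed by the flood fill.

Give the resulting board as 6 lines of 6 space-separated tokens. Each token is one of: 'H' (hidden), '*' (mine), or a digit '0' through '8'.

H H 1 0 0 0
H H 1 0 0 0
H H 1 1 0 0
H H H 3 1 0
H H H H 1 0
H H H H 1 0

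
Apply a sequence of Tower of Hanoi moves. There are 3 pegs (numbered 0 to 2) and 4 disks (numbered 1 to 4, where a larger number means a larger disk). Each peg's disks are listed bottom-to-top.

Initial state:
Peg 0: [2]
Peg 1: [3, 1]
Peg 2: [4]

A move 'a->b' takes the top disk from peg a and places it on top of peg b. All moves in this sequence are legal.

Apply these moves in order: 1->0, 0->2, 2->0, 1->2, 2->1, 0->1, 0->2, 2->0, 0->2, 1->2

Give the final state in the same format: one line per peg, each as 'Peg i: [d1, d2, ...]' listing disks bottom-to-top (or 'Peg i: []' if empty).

Answer: Peg 0: []
Peg 1: [3]
Peg 2: [4, 2, 1]

Derivation:
After move 1 (1->0):
Peg 0: [2, 1]
Peg 1: [3]
Peg 2: [4]

After move 2 (0->2):
Peg 0: [2]
Peg 1: [3]
Peg 2: [4, 1]

After move 3 (2->0):
Peg 0: [2, 1]
Peg 1: [3]
Peg 2: [4]

After move 4 (1->2):
Peg 0: [2, 1]
Peg 1: []
Peg 2: [4, 3]

After move 5 (2->1):
Peg 0: [2, 1]
Peg 1: [3]
Peg 2: [4]

After move 6 (0->1):
Peg 0: [2]
Peg 1: [3, 1]
Peg 2: [4]

After move 7 (0->2):
Peg 0: []
Peg 1: [3, 1]
Peg 2: [4, 2]

After move 8 (2->0):
Peg 0: [2]
Peg 1: [3, 1]
Peg 2: [4]

After move 9 (0->2):
Peg 0: []
Peg 1: [3, 1]
Peg 2: [4, 2]

After move 10 (1->2):
Peg 0: []
Peg 1: [3]
Peg 2: [4, 2, 1]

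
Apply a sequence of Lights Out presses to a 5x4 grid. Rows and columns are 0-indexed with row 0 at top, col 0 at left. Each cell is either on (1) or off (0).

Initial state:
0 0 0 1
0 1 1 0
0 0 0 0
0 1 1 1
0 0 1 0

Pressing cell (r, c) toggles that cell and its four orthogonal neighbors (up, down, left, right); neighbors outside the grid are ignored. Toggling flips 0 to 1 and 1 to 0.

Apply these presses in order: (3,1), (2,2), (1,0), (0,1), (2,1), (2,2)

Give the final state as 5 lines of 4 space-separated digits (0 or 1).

After press 1 at (3,1):
0 0 0 1
0 1 1 0
0 1 0 0
1 0 0 1
0 1 1 0

After press 2 at (2,2):
0 0 0 1
0 1 0 0
0 0 1 1
1 0 1 1
0 1 1 0

After press 3 at (1,0):
1 0 0 1
1 0 0 0
1 0 1 1
1 0 1 1
0 1 1 0

After press 4 at (0,1):
0 1 1 1
1 1 0 0
1 0 1 1
1 0 1 1
0 1 1 0

After press 5 at (2,1):
0 1 1 1
1 0 0 0
0 1 0 1
1 1 1 1
0 1 1 0

After press 6 at (2,2):
0 1 1 1
1 0 1 0
0 0 1 0
1 1 0 1
0 1 1 0

Answer: 0 1 1 1
1 0 1 0
0 0 1 0
1 1 0 1
0 1 1 0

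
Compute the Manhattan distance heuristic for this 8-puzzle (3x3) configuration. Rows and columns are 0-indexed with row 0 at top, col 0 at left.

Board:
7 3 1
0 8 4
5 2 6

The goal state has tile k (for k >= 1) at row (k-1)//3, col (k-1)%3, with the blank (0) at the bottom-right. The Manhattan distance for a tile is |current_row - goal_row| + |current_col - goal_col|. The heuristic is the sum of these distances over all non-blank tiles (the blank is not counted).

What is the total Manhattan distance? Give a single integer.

Answer: 13

Derivation:
Tile 7: at (0,0), goal (2,0), distance |0-2|+|0-0| = 2
Tile 3: at (0,1), goal (0,2), distance |0-0|+|1-2| = 1
Tile 1: at (0,2), goal (0,0), distance |0-0|+|2-0| = 2
Tile 8: at (1,1), goal (2,1), distance |1-2|+|1-1| = 1
Tile 4: at (1,2), goal (1,0), distance |1-1|+|2-0| = 2
Tile 5: at (2,0), goal (1,1), distance |2-1|+|0-1| = 2
Tile 2: at (2,1), goal (0,1), distance |2-0|+|1-1| = 2
Tile 6: at (2,2), goal (1,2), distance |2-1|+|2-2| = 1
Sum: 2 + 1 + 2 + 1 + 2 + 2 + 2 + 1 = 13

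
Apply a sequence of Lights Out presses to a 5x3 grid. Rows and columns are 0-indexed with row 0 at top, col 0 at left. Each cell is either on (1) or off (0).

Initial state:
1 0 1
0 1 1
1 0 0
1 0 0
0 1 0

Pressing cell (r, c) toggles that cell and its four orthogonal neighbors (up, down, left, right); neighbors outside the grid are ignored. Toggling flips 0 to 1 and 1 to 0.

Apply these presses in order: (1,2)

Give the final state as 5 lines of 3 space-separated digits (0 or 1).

Answer: 1 0 0
0 0 0
1 0 1
1 0 0
0 1 0

Derivation:
After press 1 at (1,2):
1 0 0
0 0 0
1 0 1
1 0 0
0 1 0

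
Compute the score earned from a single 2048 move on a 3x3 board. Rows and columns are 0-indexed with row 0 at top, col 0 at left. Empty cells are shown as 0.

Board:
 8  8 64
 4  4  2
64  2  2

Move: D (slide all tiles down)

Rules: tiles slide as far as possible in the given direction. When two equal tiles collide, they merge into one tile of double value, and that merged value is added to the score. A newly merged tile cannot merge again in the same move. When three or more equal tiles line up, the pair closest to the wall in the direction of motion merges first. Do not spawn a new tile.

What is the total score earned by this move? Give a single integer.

Answer: 4

Derivation:
Slide down:
col 0: [8, 4, 64] -> [8, 4, 64]  score +0 (running 0)
col 1: [8, 4, 2] -> [8, 4, 2]  score +0 (running 0)
col 2: [64, 2, 2] -> [0, 64, 4]  score +4 (running 4)
Board after move:
 8  8  0
 4  4 64
64  2  4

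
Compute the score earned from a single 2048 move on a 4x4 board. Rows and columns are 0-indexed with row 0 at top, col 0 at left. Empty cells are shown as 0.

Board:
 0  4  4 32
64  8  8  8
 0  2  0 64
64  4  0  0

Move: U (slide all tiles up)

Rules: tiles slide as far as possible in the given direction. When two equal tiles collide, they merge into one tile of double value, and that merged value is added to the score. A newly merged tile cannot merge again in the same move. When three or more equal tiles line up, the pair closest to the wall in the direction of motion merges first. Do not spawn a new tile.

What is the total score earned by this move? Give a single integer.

Slide up:
col 0: [0, 64, 0, 64] -> [128, 0, 0, 0]  score +128 (running 128)
col 1: [4, 8, 2, 4] -> [4, 8, 2, 4]  score +0 (running 128)
col 2: [4, 8, 0, 0] -> [4, 8, 0, 0]  score +0 (running 128)
col 3: [32, 8, 64, 0] -> [32, 8, 64, 0]  score +0 (running 128)
Board after move:
128   4   4  32
  0   8   8   8
  0   2   0  64
  0   4   0   0

Answer: 128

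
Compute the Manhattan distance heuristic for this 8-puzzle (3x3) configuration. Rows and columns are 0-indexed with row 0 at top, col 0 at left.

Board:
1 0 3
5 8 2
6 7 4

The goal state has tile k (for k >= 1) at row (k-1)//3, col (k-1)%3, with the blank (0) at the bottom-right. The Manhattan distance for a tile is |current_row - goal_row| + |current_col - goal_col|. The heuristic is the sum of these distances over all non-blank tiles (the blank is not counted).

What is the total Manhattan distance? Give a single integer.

Answer: 11

Derivation:
Tile 1: at (0,0), goal (0,0), distance |0-0|+|0-0| = 0
Tile 3: at (0,2), goal (0,2), distance |0-0|+|2-2| = 0
Tile 5: at (1,0), goal (1,1), distance |1-1|+|0-1| = 1
Tile 8: at (1,1), goal (2,1), distance |1-2|+|1-1| = 1
Tile 2: at (1,2), goal (0,1), distance |1-0|+|2-1| = 2
Tile 6: at (2,0), goal (1,2), distance |2-1|+|0-2| = 3
Tile 7: at (2,1), goal (2,0), distance |2-2|+|1-0| = 1
Tile 4: at (2,2), goal (1,0), distance |2-1|+|2-0| = 3
Sum: 0 + 0 + 1 + 1 + 2 + 3 + 1 + 3 = 11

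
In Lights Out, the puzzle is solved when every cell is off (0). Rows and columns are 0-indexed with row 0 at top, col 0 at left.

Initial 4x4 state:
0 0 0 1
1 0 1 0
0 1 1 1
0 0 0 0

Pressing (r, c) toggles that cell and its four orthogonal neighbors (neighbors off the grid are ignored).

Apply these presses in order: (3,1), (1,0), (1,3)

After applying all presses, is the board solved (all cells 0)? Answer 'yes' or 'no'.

After press 1 at (3,1):
0 0 0 1
1 0 1 0
0 0 1 1
1 1 1 0

After press 2 at (1,0):
1 0 0 1
0 1 1 0
1 0 1 1
1 1 1 0

After press 3 at (1,3):
1 0 0 0
0 1 0 1
1 0 1 0
1 1 1 0

Lights still on: 8

Answer: no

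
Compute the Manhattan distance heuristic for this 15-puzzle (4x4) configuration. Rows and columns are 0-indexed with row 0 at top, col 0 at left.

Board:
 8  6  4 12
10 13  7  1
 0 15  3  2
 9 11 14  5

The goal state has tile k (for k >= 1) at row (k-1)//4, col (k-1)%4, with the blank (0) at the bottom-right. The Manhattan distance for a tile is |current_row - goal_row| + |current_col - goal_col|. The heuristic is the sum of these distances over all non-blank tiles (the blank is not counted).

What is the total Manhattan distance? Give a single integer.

Tile 8: (0,0)->(1,3) = 4
Tile 6: (0,1)->(1,1) = 1
Tile 4: (0,2)->(0,3) = 1
Tile 12: (0,3)->(2,3) = 2
Tile 10: (1,0)->(2,1) = 2
Tile 13: (1,1)->(3,0) = 3
Tile 7: (1,2)->(1,2) = 0
Tile 1: (1,3)->(0,0) = 4
Tile 15: (2,1)->(3,2) = 2
Tile 3: (2,2)->(0,2) = 2
Tile 2: (2,3)->(0,1) = 4
Tile 9: (3,0)->(2,0) = 1
Tile 11: (3,1)->(2,2) = 2
Tile 14: (3,2)->(3,1) = 1
Tile 5: (3,3)->(1,0) = 5
Sum: 4 + 1 + 1 + 2 + 2 + 3 + 0 + 4 + 2 + 2 + 4 + 1 + 2 + 1 + 5 = 34

Answer: 34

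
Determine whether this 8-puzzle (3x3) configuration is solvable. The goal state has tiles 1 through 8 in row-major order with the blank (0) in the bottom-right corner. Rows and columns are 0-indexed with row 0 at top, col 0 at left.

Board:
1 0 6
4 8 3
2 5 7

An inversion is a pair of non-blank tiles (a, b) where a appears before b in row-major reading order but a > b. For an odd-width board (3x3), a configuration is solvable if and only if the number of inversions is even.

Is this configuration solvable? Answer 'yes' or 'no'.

Inversions (pairs i<j in row-major order where tile[i] > tile[j] > 0): 11
11 is odd, so the puzzle is not solvable.

Answer: no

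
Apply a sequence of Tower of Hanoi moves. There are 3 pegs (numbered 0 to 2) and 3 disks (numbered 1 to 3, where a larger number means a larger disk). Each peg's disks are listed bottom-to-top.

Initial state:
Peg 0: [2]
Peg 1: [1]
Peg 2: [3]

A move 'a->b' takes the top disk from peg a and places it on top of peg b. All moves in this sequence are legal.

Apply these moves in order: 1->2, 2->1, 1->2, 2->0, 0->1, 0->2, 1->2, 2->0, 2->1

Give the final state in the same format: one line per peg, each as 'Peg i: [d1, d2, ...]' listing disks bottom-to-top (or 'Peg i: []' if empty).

After move 1 (1->2):
Peg 0: [2]
Peg 1: []
Peg 2: [3, 1]

After move 2 (2->1):
Peg 0: [2]
Peg 1: [1]
Peg 2: [3]

After move 3 (1->2):
Peg 0: [2]
Peg 1: []
Peg 2: [3, 1]

After move 4 (2->0):
Peg 0: [2, 1]
Peg 1: []
Peg 2: [3]

After move 5 (0->1):
Peg 0: [2]
Peg 1: [1]
Peg 2: [3]

After move 6 (0->2):
Peg 0: []
Peg 1: [1]
Peg 2: [3, 2]

After move 7 (1->2):
Peg 0: []
Peg 1: []
Peg 2: [3, 2, 1]

After move 8 (2->0):
Peg 0: [1]
Peg 1: []
Peg 2: [3, 2]

After move 9 (2->1):
Peg 0: [1]
Peg 1: [2]
Peg 2: [3]

Answer: Peg 0: [1]
Peg 1: [2]
Peg 2: [3]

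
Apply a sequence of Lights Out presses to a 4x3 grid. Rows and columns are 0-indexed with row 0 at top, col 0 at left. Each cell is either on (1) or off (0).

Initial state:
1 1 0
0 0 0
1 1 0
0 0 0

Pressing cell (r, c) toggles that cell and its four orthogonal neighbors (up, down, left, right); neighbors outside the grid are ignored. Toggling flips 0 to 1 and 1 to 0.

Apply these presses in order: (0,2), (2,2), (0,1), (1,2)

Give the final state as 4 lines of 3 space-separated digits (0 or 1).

After press 1 at (0,2):
1 0 1
0 0 1
1 1 0
0 0 0

After press 2 at (2,2):
1 0 1
0 0 0
1 0 1
0 0 1

After press 3 at (0,1):
0 1 0
0 1 0
1 0 1
0 0 1

After press 4 at (1,2):
0 1 1
0 0 1
1 0 0
0 0 1

Answer: 0 1 1
0 0 1
1 0 0
0 0 1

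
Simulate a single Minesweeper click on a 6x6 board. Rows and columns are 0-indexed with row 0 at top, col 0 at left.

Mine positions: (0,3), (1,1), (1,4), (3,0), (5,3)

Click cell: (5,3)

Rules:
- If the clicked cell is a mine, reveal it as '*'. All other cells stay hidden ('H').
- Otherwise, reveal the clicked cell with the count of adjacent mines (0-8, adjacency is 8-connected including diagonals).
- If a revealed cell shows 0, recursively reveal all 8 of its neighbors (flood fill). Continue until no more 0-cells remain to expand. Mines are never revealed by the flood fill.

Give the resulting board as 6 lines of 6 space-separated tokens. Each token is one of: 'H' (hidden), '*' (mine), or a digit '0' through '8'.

H H H H H H
H H H H H H
H H H H H H
H H H H H H
H H H H H H
H H H * H H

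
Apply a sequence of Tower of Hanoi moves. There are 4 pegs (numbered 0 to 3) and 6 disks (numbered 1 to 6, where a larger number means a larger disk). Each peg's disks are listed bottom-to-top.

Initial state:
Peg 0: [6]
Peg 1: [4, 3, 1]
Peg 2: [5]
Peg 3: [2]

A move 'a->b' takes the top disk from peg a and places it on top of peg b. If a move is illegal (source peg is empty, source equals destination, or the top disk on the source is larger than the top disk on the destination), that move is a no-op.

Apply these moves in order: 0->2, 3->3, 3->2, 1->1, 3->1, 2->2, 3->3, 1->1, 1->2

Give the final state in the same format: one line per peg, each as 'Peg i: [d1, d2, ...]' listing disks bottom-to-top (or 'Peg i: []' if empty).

After move 1 (0->2):
Peg 0: [6]
Peg 1: [4, 3, 1]
Peg 2: [5]
Peg 3: [2]

After move 2 (3->3):
Peg 0: [6]
Peg 1: [4, 3, 1]
Peg 2: [5]
Peg 3: [2]

After move 3 (3->2):
Peg 0: [6]
Peg 1: [4, 3, 1]
Peg 2: [5, 2]
Peg 3: []

After move 4 (1->1):
Peg 0: [6]
Peg 1: [4, 3, 1]
Peg 2: [5, 2]
Peg 3: []

After move 5 (3->1):
Peg 0: [6]
Peg 1: [4, 3, 1]
Peg 2: [5, 2]
Peg 3: []

After move 6 (2->2):
Peg 0: [6]
Peg 1: [4, 3, 1]
Peg 2: [5, 2]
Peg 3: []

After move 7 (3->3):
Peg 0: [6]
Peg 1: [4, 3, 1]
Peg 2: [5, 2]
Peg 3: []

After move 8 (1->1):
Peg 0: [6]
Peg 1: [4, 3, 1]
Peg 2: [5, 2]
Peg 3: []

After move 9 (1->2):
Peg 0: [6]
Peg 1: [4, 3]
Peg 2: [5, 2, 1]
Peg 3: []

Answer: Peg 0: [6]
Peg 1: [4, 3]
Peg 2: [5, 2, 1]
Peg 3: []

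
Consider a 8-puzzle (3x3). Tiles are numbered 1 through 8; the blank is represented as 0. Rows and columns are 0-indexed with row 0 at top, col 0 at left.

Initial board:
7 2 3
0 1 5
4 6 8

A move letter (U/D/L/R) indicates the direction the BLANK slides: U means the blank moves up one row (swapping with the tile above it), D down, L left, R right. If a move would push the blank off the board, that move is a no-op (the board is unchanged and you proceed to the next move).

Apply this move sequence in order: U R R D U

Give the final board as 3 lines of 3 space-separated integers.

Answer: 2 3 0
7 1 5
4 6 8

Derivation:
After move 1 (U):
0 2 3
7 1 5
4 6 8

After move 2 (R):
2 0 3
7 1 5
4 6 8

After move 3 (R):
2 3 0
7 1 5
4 6 8

After move 4 (D):
2 3 5
7 1 0
4 6 8

After move 5 (U):
2 3 0
7 1 5
4 6 8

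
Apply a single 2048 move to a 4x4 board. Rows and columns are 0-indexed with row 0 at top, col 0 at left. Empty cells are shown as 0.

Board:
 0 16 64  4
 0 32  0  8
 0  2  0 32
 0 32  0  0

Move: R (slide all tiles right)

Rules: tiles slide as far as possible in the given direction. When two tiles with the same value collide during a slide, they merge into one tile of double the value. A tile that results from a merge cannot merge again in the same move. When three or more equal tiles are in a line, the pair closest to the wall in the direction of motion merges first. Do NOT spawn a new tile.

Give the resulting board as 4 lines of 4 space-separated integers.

Answer:  0 16 64  4
 0  0 32  8
 0  0  2 32
 0  0  0 32

Derivation:
Slide right:
row 0: [0, 16, 64, 4] -> [0, 16, 64, 4]
row 1: [0, 32, 0, 8] -> [0, 0, 32, 8]
row 2: [0, 2, 0, 32] -> [0, 0, 2, 32]
row 3: [0, 32, 0, 0] -> [0, 0, 0, 32]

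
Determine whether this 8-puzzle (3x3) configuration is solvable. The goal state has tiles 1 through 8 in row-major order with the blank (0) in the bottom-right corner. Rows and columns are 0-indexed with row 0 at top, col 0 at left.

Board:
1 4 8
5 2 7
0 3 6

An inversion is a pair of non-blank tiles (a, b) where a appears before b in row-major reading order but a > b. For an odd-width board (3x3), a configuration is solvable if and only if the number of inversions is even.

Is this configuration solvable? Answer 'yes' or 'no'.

Answer: no

Derivation:
Inversions (pairs i<j in row-major order where tile[i] > tile[j] > 0): 11
11 is odd, so the puzzle is not solvable.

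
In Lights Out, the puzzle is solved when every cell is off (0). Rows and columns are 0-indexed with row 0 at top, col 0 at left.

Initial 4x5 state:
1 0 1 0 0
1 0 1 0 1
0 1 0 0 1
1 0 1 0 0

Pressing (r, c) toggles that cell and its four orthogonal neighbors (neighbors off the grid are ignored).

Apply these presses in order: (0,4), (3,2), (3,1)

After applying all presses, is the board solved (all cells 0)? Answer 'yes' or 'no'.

After press 1 at (0,4):
1 0 1 1 1
1 0 1 0 0
0 1 0 0 1
1 0 1 0 0

After press 2 at (3,2):
1 0 1 1 1
1 0 1 0 0
0 1 1 0 1
1 1 0 1 0

After press 3 at (3,1):
1 0 1 1 1
1 0 1 0 0
0 0 1 0 1
0 0 1 1 0

Lights still on: 10

Answer: no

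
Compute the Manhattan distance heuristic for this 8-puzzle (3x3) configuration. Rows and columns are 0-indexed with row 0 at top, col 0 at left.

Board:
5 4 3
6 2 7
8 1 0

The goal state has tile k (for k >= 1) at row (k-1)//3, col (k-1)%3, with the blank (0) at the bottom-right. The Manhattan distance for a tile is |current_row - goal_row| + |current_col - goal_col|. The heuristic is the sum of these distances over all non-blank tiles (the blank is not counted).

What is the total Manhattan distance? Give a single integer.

Tile 5: (0,0)->(1,1) = 2
Tile 4: (0,1)->(1,0) = 2
Tile 3: (0,2)->(0,2) = 0
Tile 6: (1,0)->(1,2) = 2
Tile 2: (1,1)->(0,1) = 1
Tile 7: (1,2)->(2,0) = 3
Tile 8: (2,0)->(2,1) = 1
Tile 1: (2,1)->(0,0) = 3
Sum: 2 + 2 + 0 + 2 + 1 + 3 + 1 + 3 = 14

Answer: 14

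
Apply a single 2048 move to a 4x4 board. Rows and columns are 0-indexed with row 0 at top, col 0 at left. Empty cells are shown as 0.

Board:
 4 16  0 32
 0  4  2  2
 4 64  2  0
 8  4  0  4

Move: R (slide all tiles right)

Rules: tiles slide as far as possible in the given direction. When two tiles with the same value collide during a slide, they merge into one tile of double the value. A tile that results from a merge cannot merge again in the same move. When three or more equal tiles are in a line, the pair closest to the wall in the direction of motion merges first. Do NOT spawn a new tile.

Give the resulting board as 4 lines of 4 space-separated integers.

Slide right:
row 0: [4, 16, 0, 32] -> [0, 4, 16, 32]
row 1: [0, 4, 2, 2] -> [0, 0, 4, 4]
row 2: [4, 64, 2, 0] -> [0, 4, 64, 2]
row 3: [8, 4, 0, 4] -> [0, 0, 8, 8]

Answer:  0  4 16 32
 0  0  4  4
 0  4 64  2
 0  0  8  8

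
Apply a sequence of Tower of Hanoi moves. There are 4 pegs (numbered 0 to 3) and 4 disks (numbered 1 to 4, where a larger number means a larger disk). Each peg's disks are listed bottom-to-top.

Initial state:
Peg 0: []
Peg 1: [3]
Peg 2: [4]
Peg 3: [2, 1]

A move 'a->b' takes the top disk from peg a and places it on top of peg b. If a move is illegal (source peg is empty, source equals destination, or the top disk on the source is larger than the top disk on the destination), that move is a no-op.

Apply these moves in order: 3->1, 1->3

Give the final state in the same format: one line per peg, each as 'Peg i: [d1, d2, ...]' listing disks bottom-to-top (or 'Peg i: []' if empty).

Answer: Peg 0: []
Peg 1: [3]
Peg 2: [4]
Peg 3: [2, 1]

Derivation:
After move 1 (3->1):
Peg 0: []
Peg 1: [3, 1]
Peg 2: [4]
Peg 3: [2]

After move 2 (1->3):
Peg 0: []
Peg 1: [3]
Peg 2: [4]
Peg 3: [2, 1]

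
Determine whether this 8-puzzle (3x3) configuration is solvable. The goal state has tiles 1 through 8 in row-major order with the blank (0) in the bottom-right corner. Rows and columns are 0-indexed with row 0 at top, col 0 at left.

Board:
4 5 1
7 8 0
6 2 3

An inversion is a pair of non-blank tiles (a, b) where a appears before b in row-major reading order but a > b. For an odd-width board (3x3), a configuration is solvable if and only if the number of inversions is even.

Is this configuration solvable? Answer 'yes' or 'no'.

Inversions (pairs i<j in row-major order where tile[i] > tile[j] > 0): 14
14 is even, so the puzzle is solvable.

Answer: yes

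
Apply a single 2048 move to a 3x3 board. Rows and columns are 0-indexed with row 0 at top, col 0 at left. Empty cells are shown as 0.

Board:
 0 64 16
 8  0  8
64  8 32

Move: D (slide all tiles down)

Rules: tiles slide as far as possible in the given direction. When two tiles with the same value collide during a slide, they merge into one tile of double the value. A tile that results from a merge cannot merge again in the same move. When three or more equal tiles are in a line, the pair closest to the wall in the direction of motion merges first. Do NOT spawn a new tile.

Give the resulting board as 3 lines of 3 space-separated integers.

Answer:  0  0 16
 8 64  8
64  8 32

Derivation:
Slide down:
col 0: [0, 8, 64] -> [0, 8, 64]
col 1: [64, 0, 8] -> [0, 64, 8]
col 2: [16, 8, 32] -> [16, 8, 32]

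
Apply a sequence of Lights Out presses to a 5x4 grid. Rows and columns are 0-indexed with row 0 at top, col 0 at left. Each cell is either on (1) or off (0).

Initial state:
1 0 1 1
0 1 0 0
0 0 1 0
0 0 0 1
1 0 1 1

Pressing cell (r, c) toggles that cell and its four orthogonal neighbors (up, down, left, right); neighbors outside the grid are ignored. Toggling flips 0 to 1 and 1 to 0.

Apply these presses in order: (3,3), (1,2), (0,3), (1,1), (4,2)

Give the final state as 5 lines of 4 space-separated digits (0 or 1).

Answer: 1 1 1 0
1 1 0 0
0 1 0 1
0 0 0 0
1 1 0 1

Derivation:
After press 1 at (3,3):
1 0 1 1
0 1 0 0
0 0 1 1
0 0 1 0
1 0 1 0

After press 2 at (1,2):
1 0 0 1
0 0 1 1
0 0 0 1
0 0 1 0
1 0 1 0

After press 3 at (0,3):
1 0 1 0
0 0 1 0
0 0 0 1
0 0 1 0
1 0 1 0

After press 4 at (1,1):
1 1 1 0
1 1 0 0
0 1 0 1
0 0 1 0
1 0 1 0

After press 5 at (4,2):
1 1 1 0
1 1 0 0
0 1 0 1
0 0 0 0
1 1 0 1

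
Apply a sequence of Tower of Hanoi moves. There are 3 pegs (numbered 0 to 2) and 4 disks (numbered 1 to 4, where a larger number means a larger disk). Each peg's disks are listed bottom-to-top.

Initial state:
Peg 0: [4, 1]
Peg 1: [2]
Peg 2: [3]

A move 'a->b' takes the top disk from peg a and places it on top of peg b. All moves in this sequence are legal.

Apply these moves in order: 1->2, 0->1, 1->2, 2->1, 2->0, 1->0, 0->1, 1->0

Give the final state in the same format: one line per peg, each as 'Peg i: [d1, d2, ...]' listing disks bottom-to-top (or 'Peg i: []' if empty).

Answer: Peg 0: [4, 2, 1]
Peg 1: []
Peg 2: [3]

Derivation:
After move 1 (1->2):
Peg 0: [4, 1]
Peg 1: []
Peg 2: [3, 2]

After move 2 (0->1):
Peg 0: [4]
Peg 1: [1]
Peg 2: [3, 2]

After move 3 (1->2):
Peg 0: [4]
Peg 1: []
Peg 2: [3, 2, 1]

After move 4 (2->1):
Peg 0: [4]
Peg 1: [1]
Peg 2: [3, 2]

After move 5 (2->0):
Peg 0: [4, 2]
Peg 1: [1]
Peg 2: [3]

After move 6 (1->0):
Peg 0: [4, 2, 1]
Peg 1: []
Peg 2: [3]

After move 7 (0->1):
Peg 0: [4, 2]
Peg 1: [1]
Peg 2: [3]

After move 8 (1->0):
Peg 0: [4, 2, 1]
Peg 1: []
Peg 2: [3]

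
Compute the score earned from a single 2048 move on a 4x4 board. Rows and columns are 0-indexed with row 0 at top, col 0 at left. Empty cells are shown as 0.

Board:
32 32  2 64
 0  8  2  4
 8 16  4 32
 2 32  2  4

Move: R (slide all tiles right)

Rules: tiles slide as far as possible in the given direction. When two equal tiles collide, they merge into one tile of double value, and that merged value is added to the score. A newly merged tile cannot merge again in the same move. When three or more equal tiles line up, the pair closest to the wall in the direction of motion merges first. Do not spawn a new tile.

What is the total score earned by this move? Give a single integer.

Slide right:
row 0: [32, 32, 2, 64] -> [0, 64, 2, 64]  score +64 (running 64)
row 1: [0, 8, 2, 4] -> [0, 8, 2, 4]  score +0 (running 64)
row 2: [8, 16, 4, 32] -> [8, 16, 4, 32]  score +0 (running 64)
row 3: [2, 32, 2, 4] -> [2, 32, 2, 4]  score +0 (running 64)
Board after move:
 0 64  2 64
 0  8  2  4
 8 16  4 32
 2 32  2  4

Answer: 64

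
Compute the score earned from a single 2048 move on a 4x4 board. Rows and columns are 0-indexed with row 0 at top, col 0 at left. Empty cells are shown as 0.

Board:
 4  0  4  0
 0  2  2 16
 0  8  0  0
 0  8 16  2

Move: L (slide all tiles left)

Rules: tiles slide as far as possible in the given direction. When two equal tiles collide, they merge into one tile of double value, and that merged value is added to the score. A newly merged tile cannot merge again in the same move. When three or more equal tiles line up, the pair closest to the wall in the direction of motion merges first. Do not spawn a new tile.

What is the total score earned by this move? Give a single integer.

Slide left:
row 0: [4, 0, 4, 0] -> [8, 0, 0, 0]  score +8 (running 8)
row 1: [0, 2, 2, 16] -> [4, 16, 0, 0]  score +4 (running 12)
row 2: [0, 8, 0, 0] -> [8, 0, 0, 0]  score +0 (running 12)
row 3: [0, 8, 16, 2] -> [8, 16, 2, 0]  score +0 (running 12)
Board after move:
 8  0  0  0
 4 16  0  0
 8  0  0  0
 8 16  2  0

Answer: 12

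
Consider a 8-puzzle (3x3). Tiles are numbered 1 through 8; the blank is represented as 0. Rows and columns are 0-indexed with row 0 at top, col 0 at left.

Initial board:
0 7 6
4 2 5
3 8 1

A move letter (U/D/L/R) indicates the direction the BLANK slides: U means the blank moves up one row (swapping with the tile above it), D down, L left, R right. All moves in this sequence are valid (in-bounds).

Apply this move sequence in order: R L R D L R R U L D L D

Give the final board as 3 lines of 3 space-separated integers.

Answer: 7 5 2
3 4 6
0 8 1

Derivation:
After move 1 (R):
7 0 6
4 2 5
3 8 1

After move 2 (L):
0 7 6
4 2 5
3 8 1

After move 3 (R):
7 0 6
4 2 5
3 8 1

After move 4 (D):
7 2 6
4 0 5
3 8 1

After move 5 (L):
7 2 6
0 4 5
3 8 1

After move 6 (R):
7 2 6
4 0 5
3 8 1

After move 7 (R):
7 2 6
4 5 0
3 8 1

After move 8 (U):
7 2 0
4 5 6
3 8 1

After move 9 (L):
7 0 2
4 5 6
3 8 1

After move 10 (D):
7 5 2
4 0 6
3 8 1

After move 11 (L):
7 5 2
0 4 6
3 8 1

After move 12 (D):
7 5 2
3 4 6
0 8 1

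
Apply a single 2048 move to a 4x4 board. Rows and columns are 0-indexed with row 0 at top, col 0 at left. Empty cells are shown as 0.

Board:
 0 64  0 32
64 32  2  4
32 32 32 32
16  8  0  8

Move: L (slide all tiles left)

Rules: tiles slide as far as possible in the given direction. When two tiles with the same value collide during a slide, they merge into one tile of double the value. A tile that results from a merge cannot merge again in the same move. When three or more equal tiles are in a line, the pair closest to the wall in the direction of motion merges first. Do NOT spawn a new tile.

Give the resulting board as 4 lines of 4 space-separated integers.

Answer: 64 32  0  0
64 32  2  4
64 64  0  0
16 16  0  0

Derivation:
Slide left:
row 0: [0, 64, 0, 32] -> [64, 32, 0, 0]
row 1: [64, 32, 2, 4] -> [64, 32, 2, 4]
row 2: [32, 32, 32, 32] -> [64, 64, 0, 0]
row 3: [16, 8, 0, 8] -> [16, 16, 0, 0]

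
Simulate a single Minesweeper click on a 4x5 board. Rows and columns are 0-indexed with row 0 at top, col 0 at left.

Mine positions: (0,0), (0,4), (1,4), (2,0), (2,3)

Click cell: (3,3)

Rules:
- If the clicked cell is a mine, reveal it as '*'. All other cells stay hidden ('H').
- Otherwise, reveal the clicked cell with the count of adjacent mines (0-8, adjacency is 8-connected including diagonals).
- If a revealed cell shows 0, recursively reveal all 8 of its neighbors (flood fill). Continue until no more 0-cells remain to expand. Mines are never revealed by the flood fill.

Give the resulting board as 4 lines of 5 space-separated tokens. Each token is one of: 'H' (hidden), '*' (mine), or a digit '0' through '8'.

H H H H H
H H H H H
H H H H H
H H H 1 H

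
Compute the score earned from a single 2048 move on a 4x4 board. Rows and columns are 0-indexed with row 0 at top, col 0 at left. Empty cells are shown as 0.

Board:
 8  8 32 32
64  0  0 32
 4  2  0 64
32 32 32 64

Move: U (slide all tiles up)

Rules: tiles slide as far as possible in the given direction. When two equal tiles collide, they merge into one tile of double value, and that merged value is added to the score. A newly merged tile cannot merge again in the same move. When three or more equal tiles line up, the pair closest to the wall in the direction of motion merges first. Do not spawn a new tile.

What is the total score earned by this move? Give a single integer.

Answer: 256

Derivation:
Slide up:
col 0: [8, 64, 4, 32] -> [8, 64, 4, 32]  score +0 (running 0)
col 1: [8, 0, 2, 32] -> [8, 2, 32, 0]  score +0 (running 0)
col 2: [32, 0, 0, 32] -> [64, 0, 0, 0]  score +64 (running 64)
col 3: [32, 32, 64, 64] -> [64, 128, 0, 0]  score +192 (running 256)
Board after move:
  8   8  64  64
 64   2   0 128
  4  32   0   0
 32   0   0   0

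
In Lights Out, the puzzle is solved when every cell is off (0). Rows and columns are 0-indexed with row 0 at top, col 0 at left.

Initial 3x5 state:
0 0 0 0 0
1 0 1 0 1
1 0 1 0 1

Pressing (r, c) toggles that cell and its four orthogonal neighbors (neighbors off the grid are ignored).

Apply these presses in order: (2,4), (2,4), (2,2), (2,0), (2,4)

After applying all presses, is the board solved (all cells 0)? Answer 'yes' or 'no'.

After press 1 at (2,4):
0 0 0 0 0
1 0 1 0 0
1 0 1 1 0

After press 2 at (2,4):
0 0 0 0 0
1 0 1 0 1
1 0 1 0 1

After press 3 at (2,2):
0 0 0 0 0
1 0 0 0 1
1 1 0 1 1

After press 4 at (2,0):
0 0 0 0 0
0 0 0 0 1
0 0 0 1 1

After press 5 at (2,4):
0 0 0 0 0
0 0 0 0 0
0 0 0 0 0

Lights still on: 0

Answer: yes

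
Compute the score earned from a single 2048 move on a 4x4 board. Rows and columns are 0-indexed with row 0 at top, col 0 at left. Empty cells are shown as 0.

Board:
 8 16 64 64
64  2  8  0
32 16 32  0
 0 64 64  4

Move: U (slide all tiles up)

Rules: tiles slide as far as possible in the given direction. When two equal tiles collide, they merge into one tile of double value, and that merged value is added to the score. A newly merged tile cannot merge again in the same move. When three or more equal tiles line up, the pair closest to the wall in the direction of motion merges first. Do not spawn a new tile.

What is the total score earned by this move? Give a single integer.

Slide up:
col 0: [8, 64, 32, 0] -> [8, 64, 32, 0]  score +0 (running 0)
col 1: [16, 2, 16, 64] -> [16, 2, 16, 64]  score +0 (running 0)
col 2: [64, 8, 32, 64] -> [64, 8, 32, 64]  score +0 (running 0)
col 3: [64, 0, 0, 4] -> [64, 4, 0, 0]  score +0 (running 0)
Board after move:
 8 16 64 64
64  2  8  4
32 16 32  0
 0 64 64  0

Answer: 0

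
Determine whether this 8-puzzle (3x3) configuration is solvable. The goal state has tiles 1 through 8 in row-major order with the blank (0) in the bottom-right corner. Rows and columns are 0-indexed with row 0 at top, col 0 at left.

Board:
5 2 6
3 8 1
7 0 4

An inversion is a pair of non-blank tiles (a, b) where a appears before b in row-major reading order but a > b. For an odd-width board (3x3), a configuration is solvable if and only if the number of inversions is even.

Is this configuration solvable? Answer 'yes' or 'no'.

Answer: no

Derivation:
Inversions (pairs i<j in row-major order where tile[i] > tile[j] > 0): 13
13 is odd, so the puzzle is not solvable.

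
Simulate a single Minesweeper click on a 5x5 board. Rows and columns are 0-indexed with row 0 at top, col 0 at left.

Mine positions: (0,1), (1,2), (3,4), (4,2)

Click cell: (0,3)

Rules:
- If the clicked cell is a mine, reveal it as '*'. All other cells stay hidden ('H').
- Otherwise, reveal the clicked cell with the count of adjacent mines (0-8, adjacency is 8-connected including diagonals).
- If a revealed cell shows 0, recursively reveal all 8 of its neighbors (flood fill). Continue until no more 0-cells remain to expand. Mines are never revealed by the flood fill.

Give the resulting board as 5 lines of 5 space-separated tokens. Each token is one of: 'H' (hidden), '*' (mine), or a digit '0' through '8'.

H H H 1 H
H H H H H
H H H H H
H H H H H
H H H H H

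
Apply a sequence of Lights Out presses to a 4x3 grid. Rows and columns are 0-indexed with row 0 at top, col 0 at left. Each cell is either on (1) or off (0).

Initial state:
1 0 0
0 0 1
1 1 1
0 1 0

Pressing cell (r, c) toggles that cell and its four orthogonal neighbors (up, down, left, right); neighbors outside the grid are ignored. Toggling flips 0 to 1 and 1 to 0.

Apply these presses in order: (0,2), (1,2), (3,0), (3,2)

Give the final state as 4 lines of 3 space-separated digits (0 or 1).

After press 1 at (0,2):
1 1 1
0 0 0
1 1 1
0 1 0

After press 2 at (1,2):
1 1 0
0 1 1
1 1 0
0 1 0

After press 3 at (3,0):
1 1 0
0 1 1
0 1 0
1 0 0

After press 4 at (3,2):
1 1 0
0 1 1
0 1 1
1 1 1

Answer: 1 1 0
0 1 1
0 1 1
1 1 1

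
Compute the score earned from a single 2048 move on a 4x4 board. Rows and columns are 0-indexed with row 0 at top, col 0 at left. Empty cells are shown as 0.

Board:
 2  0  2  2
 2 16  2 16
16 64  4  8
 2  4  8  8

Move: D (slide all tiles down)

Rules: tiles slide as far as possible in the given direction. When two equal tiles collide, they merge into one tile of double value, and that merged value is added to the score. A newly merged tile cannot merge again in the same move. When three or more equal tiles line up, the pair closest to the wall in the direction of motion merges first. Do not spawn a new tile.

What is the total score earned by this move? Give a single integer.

Slide down:
col 0: [2, 2, 16, 2] -> [0, 4, 16, 2]  score +4 (running 4)
col 1: [0, 16, 64, 4] -> [0, 16, 64, 4]  score +0 (running 4)
col 2: [2, 2, 4, 8] -> [0, 4, 4, 8]  score +4 (running 8)
col 3: [2, 16, 8, 8] -> [0, 2, 16, 16]  score +16 (running 24)
Board after move:
 0  0  0  0
 4 16  4  2
16 64  4 16
 2  4  8 16

Answer: 24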